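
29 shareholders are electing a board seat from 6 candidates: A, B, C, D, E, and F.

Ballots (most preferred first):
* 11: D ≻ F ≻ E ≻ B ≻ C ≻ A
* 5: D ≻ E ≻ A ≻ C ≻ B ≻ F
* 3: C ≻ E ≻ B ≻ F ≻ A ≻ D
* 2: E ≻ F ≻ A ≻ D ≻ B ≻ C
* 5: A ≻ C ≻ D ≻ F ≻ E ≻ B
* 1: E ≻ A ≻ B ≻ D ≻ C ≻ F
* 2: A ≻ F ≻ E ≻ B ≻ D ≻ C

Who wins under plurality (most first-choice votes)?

D

First-place votes: A 7, B 0, C 3, D 16, E 3, F 0.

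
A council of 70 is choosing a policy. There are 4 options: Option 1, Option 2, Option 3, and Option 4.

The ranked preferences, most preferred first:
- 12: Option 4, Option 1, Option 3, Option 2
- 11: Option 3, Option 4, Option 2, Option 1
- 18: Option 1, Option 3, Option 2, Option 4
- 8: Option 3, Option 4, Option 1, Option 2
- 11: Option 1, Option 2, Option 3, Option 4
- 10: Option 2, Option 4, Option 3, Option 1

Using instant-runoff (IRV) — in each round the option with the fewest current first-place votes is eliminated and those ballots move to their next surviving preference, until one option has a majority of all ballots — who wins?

Round 1: Option 1 29, Option 2 10, Option 3 19, Option 4 12. Option 2 eliminated.
Round 2: Option 1 29, Option 3 19, Option 4 22. Option 3 eliminated.
Round 3: Option 1 29, Option 4 41. Option 4 has a majority (≥36).

Option 4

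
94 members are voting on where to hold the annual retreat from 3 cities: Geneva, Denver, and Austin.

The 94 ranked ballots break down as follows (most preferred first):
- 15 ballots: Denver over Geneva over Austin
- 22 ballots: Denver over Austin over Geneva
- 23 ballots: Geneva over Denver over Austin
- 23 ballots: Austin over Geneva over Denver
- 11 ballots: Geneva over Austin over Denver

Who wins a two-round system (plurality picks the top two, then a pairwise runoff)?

Round 1 first-place votes: Geneva 34, Denver 37, Austin 23. Denver and Geneva advance.
Runoff: Denver is ranked above Geneva on 37 ballots, Geneva above Denver on 57.

Geneva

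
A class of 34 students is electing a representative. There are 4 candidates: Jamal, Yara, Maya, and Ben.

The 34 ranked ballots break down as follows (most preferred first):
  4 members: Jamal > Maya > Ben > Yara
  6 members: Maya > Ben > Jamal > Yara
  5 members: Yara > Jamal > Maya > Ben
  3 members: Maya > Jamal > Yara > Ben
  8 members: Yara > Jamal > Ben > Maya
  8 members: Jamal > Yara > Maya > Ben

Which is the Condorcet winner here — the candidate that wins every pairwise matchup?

Jamal

Jamal vs Yara: 21–13
Jamal vs Maya: 25–9
Jamal vs Ben: 28–6
Jamal beats every other candidate.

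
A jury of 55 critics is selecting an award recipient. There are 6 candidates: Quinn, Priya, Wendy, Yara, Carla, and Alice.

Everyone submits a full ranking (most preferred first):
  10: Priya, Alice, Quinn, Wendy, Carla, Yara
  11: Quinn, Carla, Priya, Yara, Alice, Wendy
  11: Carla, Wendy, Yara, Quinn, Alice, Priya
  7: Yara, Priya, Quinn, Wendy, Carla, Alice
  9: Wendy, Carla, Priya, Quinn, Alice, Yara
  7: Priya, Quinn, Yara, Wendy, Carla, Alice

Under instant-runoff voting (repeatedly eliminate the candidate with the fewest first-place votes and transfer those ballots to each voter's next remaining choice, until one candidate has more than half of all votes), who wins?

Round 1: Quinn 11, Priya 17, Wendy 9, Yara 7, Carla 11, Alice 0. Alice eliminated.
Round 2: Quinn 11, Priya 17, Wendy 9, Yara 7, Carla 11. Yara eliminated.
Round 3: Quinn 11, Priya 24, Wendy 9, Carla 11. Wendy eliminated.
Round 4: Quinn 11, Priya 24, Carla 20. Quinn eliminated.
Round 5: Priya 24, Carla 31. Carla has a majority (≥28).

Carla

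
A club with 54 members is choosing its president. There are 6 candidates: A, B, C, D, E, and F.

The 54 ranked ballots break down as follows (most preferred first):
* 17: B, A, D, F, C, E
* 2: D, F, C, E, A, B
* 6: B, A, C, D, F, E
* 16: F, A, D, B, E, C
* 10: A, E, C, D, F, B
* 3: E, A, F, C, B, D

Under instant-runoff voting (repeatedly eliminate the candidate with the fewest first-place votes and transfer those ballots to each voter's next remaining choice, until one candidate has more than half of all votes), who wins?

F

Round 1: A 10, B 23, C 0, D 2, E 3, F 16. C eliminated.
Round 2: A 10, B 23, D 2, E 3, F 16. D eliminated.
Round 3: A 10, B 23, E 3, F 18. E eliminated.
Round 4: A 13, B 23, F 18. A eliminated.
Round 5: B 23, F 31. F has a majority (≥28).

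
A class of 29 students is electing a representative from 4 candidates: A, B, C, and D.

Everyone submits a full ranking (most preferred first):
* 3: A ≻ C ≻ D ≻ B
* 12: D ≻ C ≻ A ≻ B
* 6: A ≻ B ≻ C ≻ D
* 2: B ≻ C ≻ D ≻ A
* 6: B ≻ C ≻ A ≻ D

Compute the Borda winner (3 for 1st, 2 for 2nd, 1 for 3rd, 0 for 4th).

A: 3×3 + 12×1 + 6×3 + 2×0 + 6×1 = 45
B: 3×0 + 12×0 + 6×2 + 2×3 + 6×3 = 36
C: 3×2 + 12×2 + 6×1 + 2×2 + 6×2 = 52
D: 3×1 + 12×3 + 6×0 + 2×1 + 6×0 = 41

C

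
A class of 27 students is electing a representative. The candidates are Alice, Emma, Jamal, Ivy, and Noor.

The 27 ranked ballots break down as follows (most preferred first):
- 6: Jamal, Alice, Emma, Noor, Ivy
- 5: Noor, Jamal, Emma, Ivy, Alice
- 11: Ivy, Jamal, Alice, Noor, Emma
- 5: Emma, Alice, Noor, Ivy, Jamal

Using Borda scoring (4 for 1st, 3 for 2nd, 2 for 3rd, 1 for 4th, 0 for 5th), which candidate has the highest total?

Alice: 6×3 + 5×0 + 11×2 + 5×3 = 55
Emma: 6×2 + 5×2 + 11×0 + 5×4 = 42
Jamal: 6×4 + 5×3 + 11×3 + 5×0 = 72
Ivy: 6×0 + 5×1 + 11×4 + 5×1 = 54
Noor: 6×1 + 5×4 + 11×1 + 5×2 = 47

Jamal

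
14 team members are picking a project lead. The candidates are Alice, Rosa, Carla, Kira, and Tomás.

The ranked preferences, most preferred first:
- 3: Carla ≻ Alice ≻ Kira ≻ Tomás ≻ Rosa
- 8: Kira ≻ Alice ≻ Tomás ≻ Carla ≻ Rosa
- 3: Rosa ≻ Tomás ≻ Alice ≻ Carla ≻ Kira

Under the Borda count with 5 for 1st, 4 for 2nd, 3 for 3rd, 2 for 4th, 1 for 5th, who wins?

Alice: 3×4 + 8×4 + 3×3 = 53
Rosa: 3×1 + 8×1 + 3×5 = 26
Carla: 3×5 + 8×2 + 3×2 = 37
Kira: 3×3 + 8×5 + 3×1 = 52
Tomás: 3×2 + 8×3 + 3×4 = 42

Alice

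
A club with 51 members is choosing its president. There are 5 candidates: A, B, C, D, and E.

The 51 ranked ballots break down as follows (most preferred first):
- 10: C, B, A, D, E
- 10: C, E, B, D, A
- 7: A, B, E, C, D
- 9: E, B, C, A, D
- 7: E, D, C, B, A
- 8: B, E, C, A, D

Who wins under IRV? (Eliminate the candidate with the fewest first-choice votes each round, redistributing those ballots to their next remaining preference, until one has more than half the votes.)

E

Round 1: A 7, B 8, C 20, D 0, E 16. D eliminated.
Round 2: A 7, B 8, C 20, E 16. A eliminated.
Round 3: B 15, C 20, E 16. B eliminated.
Round 4: C 20, E 31. E has a majority (≥26).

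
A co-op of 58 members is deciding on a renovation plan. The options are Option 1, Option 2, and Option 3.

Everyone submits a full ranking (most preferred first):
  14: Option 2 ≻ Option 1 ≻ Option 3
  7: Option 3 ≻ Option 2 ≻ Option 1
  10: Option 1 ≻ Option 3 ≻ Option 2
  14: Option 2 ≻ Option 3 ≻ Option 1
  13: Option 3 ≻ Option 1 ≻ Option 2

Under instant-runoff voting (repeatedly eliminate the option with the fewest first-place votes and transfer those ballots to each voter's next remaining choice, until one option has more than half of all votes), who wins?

Option 3

Round 1: Option 1 10, Option 2 28, Option 3 20. Option 1 eliminated.
Round 2: Option 2 28, Option 3 30. Option 3 has a majority (≥30).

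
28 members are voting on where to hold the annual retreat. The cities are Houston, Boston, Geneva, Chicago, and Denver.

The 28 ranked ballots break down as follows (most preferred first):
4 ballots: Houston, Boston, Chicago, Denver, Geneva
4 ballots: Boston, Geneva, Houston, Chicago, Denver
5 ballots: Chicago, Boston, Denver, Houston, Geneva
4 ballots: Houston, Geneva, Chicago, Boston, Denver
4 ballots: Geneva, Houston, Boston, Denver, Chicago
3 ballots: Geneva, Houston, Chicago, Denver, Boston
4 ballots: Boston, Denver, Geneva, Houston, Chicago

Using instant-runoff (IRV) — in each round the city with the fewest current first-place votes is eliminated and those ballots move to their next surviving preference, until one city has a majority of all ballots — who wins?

Round 1: Houston 8, Boston 8, Geneva 7, Chicago 5, Denver 0. Denver eliminated.
Round 2: Houston 8, Boston 8, Geneva 7, Chicago 5. Chicago eliminated.
Round 3: Houston 8, Boston 13, Geneva 7. Geneva eliminated.
Round 4: Houston 15, Boston 13. Houston has a majority (≥15).

Houston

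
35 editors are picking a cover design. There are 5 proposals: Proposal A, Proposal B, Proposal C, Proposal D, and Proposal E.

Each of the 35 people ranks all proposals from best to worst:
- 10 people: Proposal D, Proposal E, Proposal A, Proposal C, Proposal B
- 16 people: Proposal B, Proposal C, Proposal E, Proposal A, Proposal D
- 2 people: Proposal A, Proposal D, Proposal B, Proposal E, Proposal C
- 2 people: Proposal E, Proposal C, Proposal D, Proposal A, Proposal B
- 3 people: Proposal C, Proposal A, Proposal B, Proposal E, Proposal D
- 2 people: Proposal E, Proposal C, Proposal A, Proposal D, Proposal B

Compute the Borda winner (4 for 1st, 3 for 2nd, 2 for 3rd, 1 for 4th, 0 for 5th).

Proposal E

Proposal A: 10×2 + 16×1 + 2×4 + 2×1 + 3×3 + 2×2 = 59
Proposal B: 10×0 + 16×4 + 2×2 + 2×0 + 3×2 + 2×0 = 74
Proposal C: 10×1 + 16×3 + 2×0 + 2×3 + 3×4 + 2×3 = 82
Proposal D: 10×4 + 16×0 + 2×3 + 2×2 + 3×0 + 2×1 = 52
Proposal E: 10×3 + 16×2 + 2×1 + 2×4 + 3×1 + 2×4 = 83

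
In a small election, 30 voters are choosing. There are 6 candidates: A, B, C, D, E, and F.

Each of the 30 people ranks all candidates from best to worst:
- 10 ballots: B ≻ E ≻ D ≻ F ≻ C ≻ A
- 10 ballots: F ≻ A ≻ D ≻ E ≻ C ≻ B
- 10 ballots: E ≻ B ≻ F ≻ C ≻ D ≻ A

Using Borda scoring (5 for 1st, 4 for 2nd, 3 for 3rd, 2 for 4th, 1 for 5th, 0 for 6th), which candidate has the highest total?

A: 10×0 + 10×4 + 10×0 = 40
B: 10×5 + 10×0 + 10×4 = 90
C: 10×1 + 10×1 + 10×2 = 40
D: 10×3 + 10×3 + 10×1 = 70
E: 10×4 + 10×2 + 10×5 = 110
F: 10×2 + 10×5 + 10×3 = 100

E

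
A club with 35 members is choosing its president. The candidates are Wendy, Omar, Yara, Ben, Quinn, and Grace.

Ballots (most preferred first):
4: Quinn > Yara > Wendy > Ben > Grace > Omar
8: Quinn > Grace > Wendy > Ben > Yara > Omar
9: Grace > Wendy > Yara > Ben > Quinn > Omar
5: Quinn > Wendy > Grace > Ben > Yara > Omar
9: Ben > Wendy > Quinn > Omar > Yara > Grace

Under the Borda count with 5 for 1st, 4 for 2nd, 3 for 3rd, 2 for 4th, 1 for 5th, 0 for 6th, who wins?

Wendy

Wendy: 4×3 + 8×3 + 9×4 + 5×4 + 9×4 = 128
Omar: 4×0 + 8×0 + 9×0 + 5×0 + 9×2 = 18
Yara: 4×4 + 8×1 + 9×3 + 5×1 + 9×1 = 65
Ben: 4×2 + 8×2 + 9×2 + 5×2 + 9×5 = 97
Quinn: 4×5 + 8×5 + 9×1 + 5×5 + 9×3 = 121
Grace: 4×1 + 8×4 + 9×5 + 5×3 + 9×0 = 96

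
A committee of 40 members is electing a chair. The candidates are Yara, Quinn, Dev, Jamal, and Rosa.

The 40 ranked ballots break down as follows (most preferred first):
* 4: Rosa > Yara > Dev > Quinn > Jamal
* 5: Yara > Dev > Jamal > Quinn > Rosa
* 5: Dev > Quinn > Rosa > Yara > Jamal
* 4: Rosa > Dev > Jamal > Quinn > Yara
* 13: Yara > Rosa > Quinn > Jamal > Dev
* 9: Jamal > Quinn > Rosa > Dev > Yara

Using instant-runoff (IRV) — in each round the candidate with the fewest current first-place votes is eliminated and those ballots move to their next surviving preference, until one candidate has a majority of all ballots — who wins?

Round 1: Yara 18, Quinn 0, Dev 5, Jamal 9, Rosa 8. Quinn eliminated.
Round 2: Yara 18, Dev 5, Jamal 9, Rosa 8. Dev eliminated.
Round 3: Yara 18, Jamal 9, Rosa 13. Jamal eliminated.
Round 4: Yara 18, Rosa 22. Rosa has a majority (≥21).

Rosa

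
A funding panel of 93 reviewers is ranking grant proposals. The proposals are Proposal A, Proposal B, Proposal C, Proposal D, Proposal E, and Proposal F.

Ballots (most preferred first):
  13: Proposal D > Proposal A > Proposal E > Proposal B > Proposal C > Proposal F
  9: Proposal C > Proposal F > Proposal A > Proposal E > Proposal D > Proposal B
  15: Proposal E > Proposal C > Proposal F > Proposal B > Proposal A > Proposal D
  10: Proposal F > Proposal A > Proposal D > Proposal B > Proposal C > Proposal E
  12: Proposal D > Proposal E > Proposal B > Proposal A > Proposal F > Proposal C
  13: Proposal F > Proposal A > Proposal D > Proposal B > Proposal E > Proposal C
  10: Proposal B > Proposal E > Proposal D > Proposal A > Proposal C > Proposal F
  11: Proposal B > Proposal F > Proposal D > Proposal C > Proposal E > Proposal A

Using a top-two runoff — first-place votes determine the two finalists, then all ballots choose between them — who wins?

Proposal F

Round 1 first-place votes: Proposal A 0, Proposal B 21, Proposal C 9, Proposal D 25, Proposal E 15, Proposal F 23. Proposal D and Proposal F advance.
Runoff: Proposal D is ranked above Proposal F on 35 ballots, Proposal F above Proposal D on 58.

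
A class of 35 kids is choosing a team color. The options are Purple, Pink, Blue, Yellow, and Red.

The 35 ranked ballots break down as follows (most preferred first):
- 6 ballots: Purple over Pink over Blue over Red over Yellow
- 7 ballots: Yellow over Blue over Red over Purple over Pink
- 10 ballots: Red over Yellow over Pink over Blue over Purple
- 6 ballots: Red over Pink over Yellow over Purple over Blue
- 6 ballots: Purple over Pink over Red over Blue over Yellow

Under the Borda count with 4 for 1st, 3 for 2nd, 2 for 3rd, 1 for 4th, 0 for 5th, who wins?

Red

Purple: 6×4 + 7×1 + 10×0 + 6×1 + 6×4 = 61
Pink: 6×3 + 7×0 + 10×2 + 6×3 + 6×3 = 74
Blue: 6×2 + 7×3 + 10×1 + 6×0 + 6×1 = 49
Yellow: 6×0 + 7×4 + 10×3 + 6×2 + 6×0 = 70
Red: 6×1 + 7×2 + 10×4 + 6×4 + 6×2 = 96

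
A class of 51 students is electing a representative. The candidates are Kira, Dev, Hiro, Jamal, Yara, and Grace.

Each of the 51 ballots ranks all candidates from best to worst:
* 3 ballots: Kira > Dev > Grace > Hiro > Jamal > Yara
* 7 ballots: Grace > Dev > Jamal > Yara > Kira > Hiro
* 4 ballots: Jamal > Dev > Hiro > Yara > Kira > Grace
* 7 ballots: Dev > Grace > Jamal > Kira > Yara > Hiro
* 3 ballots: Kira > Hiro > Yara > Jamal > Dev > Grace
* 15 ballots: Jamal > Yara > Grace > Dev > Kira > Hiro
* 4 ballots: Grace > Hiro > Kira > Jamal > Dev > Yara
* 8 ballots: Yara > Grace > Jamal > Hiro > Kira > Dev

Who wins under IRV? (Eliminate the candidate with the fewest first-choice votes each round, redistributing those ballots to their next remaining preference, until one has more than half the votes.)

Grace

Round 1: Kira 6, Dev 7, Hiro 0, Jamal 19, Yara 8, Grace 11. Hiro eliminated.
Round 2: Kira 6, Dev 7, Jamal 19, Yara 8, Grace 11. Kira eliminated.
Round 3: Dev 10, Jamal 19, Yara 11, Grace 11. Dev eliminated.
Round 4: Jamal 19, Yara 11, Grace 21. Yara eliminated.
Round 5: Jamal 22, Grace 29. Grace has a majority (≥26).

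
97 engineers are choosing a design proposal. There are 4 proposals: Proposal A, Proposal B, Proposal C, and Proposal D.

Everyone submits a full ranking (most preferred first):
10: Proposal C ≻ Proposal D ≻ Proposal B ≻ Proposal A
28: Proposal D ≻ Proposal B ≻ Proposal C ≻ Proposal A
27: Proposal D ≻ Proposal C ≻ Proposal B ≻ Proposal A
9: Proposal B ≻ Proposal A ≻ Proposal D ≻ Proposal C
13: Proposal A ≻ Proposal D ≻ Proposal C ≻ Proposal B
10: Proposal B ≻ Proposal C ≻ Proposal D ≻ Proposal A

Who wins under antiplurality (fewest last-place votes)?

Last-place votes: Proposal A 75, Proposal B 13, Proposal C 9, Proposal D 0.

Proposal D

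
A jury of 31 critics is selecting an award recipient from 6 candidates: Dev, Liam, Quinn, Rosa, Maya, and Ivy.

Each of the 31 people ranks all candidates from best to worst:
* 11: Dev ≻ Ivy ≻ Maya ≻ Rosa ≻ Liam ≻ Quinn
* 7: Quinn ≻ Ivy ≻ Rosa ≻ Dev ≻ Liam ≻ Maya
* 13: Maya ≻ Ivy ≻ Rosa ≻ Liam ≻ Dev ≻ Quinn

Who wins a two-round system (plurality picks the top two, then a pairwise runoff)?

Round 1 first-place votes: Dev 11, Liam 0, Quinn 7, Rosa 0, Maya 13, Ivy 0. Maya and Dev advance.
Runoff: Maya is ranked above Dev on 13 ballots, Dev above Maya on 18.

Dev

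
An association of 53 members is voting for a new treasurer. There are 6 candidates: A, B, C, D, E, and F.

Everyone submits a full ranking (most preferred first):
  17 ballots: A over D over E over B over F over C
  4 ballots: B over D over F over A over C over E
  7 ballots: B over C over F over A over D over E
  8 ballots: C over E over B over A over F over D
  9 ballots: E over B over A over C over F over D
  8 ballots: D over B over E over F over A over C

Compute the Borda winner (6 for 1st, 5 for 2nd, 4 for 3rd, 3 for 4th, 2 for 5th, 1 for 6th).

B

A: 17×6 + 4×3 + 7×3 + 8×3 + 9×4 + 8×2 = 211
B: 17×3 + 4×6 + 7×6 + 8×4 + 9×5 + 8×5 = 234
C: 17×1 + 4×2 + 7×5 + 8×6 + 9×3 + 8×1 = 143
D: 17×5 + 4×5 + 7×2 + 8×1 + 9×1 + 8×6 = 184
E: 17×4 + 4×1 + 7×1 + 8×5 + 9×6 + 8×4 = 205
F: 17×2 + 4×4 + 7×4 + 8×2 + 9×2 + 8×3 = 136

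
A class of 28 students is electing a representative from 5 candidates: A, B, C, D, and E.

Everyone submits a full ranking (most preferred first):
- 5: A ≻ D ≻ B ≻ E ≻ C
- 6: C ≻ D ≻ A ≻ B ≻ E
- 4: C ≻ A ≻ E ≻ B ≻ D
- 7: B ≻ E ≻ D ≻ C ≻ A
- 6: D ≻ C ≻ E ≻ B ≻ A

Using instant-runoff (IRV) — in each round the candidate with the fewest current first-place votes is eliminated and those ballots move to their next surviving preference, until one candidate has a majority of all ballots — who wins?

D

Round 1: A 5, B 7, C 10, D 6, E 0. E eliminated.
Round 2: A 5, B 7, C 10, D 6. A eliminated.
Round 3: B 7, C 10, D 11. B eliminated.
Round 4: C 10, D 18. D has a majority (≥15).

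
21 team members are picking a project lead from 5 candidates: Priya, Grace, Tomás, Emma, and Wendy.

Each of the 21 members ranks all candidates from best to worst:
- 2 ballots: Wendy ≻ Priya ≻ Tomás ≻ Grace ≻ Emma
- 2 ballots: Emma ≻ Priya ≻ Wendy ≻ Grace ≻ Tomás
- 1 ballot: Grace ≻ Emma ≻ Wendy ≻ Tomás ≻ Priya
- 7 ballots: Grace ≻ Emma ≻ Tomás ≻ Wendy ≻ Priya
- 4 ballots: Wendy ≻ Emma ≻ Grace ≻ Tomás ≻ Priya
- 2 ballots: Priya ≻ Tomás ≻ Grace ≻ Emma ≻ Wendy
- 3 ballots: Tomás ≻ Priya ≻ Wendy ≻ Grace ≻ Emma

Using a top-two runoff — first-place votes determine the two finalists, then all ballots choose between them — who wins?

Wendy

Round 1 first-place votes: Priya 2, Grace 8, Tomás 3, Emma 2, Wendy 6. Grace and Wendy advance.
Runoff: Grace is ranked above Wendy on 10 ballots, Wendy above Grace on 11.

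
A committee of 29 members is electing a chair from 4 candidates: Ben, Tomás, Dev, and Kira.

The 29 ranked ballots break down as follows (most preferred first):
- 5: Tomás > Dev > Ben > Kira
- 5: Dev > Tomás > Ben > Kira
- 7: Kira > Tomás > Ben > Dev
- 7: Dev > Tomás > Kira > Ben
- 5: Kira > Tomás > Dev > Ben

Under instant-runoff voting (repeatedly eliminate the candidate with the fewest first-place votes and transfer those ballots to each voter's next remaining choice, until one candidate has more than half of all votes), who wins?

Dev

Round 1: Ben 0, Tomás 5, Dev 12, Kira 12. Ben eliminated.
Round 2: Tomás 5, Dev 12, Kira 12. Tomás eliminated.
Round 3: Dev 17, Kira 12. Dev has a majority (≥15).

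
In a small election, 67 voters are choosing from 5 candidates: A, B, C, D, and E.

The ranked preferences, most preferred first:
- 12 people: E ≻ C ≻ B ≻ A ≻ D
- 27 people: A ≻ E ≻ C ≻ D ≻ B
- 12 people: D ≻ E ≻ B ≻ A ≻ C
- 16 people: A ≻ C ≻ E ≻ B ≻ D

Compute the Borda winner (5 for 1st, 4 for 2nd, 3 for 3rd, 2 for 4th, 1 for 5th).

A: 12×2 + 27×5 + 12×2 + 16×5 = 263
B: 12×3 + 27×1 + 12×3 + 16×2 = 131
C: 12×4 + 27×3 + 12×1 + 16×4 = 205
D: 12×1 + 27×2 + 12×5 + 16×1 = 142
E: 12×5 + 27×4 + 12×4 + 16×3 = 264

E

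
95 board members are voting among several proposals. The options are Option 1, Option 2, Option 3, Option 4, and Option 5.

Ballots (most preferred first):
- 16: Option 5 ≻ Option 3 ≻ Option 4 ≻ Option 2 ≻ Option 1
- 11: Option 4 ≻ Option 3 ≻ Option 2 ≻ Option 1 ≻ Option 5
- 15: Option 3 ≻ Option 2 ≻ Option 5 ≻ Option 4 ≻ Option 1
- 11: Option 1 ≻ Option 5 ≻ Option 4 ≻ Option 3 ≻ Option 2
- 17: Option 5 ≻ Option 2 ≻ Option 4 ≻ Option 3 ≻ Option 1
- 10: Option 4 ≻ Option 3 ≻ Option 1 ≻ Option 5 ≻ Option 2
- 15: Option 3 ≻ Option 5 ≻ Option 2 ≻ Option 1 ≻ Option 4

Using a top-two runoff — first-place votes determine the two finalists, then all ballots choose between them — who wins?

Round 1 first-place votes: Option 1 11, Option 2 0, Option 3 30, Option 4 21, Option 5 33. Option 5 and Option 3 advance.
Runoff: Option 5 is ranked above Option 3 on 44 ballots, Option 3 above Option 5 on 51.

Option 3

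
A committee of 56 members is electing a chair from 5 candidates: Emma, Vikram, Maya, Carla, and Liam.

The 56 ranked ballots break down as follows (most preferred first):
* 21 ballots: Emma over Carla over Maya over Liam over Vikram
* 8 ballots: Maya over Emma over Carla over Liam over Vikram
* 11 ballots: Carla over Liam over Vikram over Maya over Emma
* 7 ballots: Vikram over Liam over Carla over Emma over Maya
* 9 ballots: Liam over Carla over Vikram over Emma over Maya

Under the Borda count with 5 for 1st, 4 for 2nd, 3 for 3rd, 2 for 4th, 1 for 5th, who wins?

Carla

Emma: 21×5 + 8×4 + 11×1 + 7×2 + 9×2 = 180
Vikram: 21×1 + 8×1 + 11×3 + 7×5 + 9×3 = 124
Maya: 21×3 + 8×5 + 11×2 + 7×1 + 9×1 = 141
Carla: 21×4 + 8×3 + 11×5 + 7×3 + 9×4 = 220
Liam: 21×2 + 8×2 + 11×4 + 7×4 + 9×5 = 175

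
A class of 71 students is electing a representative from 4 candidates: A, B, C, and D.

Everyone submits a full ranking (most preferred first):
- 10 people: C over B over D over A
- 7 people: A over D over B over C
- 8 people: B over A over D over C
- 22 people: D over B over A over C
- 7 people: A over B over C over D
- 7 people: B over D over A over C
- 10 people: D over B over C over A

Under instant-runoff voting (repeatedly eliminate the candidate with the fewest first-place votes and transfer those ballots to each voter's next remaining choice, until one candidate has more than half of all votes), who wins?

Round 1: A 14, B 15, C 10, D 32. C eliminated.
Round 2: A 14, B 25, D 32. A eliminated.
Round 3: B 32, D 39. D has a majority (≥36).

D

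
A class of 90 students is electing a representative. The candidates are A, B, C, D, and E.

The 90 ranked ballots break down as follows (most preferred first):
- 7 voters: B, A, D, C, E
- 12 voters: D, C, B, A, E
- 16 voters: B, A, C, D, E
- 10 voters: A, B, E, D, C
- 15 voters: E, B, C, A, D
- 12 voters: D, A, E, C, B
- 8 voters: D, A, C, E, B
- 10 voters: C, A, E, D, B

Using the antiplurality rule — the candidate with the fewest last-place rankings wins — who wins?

Last-place votes: A 0, B 30, C 10, D 15, E 35.

A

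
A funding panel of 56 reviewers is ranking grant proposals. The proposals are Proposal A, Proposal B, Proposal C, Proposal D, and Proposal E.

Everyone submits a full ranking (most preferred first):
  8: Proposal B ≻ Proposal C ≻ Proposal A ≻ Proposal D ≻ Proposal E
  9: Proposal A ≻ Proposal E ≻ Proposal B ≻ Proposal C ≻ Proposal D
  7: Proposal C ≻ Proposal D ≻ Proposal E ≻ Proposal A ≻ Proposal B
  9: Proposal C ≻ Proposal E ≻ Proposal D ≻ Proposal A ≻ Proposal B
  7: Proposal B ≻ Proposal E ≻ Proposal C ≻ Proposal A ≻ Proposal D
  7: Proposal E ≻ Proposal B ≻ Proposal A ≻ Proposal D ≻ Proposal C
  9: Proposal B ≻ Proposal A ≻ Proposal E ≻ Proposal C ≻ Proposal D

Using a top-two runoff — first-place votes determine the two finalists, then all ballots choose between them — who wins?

Proposal B

Round 1 first-place votes: Proposal A 9, Proposal B 24, Proposal C 16, Proposal D 0, Proposal E 7. Proposal B and Proposal C advance.
Runoff: Proposal B is ranked above Proposal C on 40 ballots, Proposal C above Proposal B on 16.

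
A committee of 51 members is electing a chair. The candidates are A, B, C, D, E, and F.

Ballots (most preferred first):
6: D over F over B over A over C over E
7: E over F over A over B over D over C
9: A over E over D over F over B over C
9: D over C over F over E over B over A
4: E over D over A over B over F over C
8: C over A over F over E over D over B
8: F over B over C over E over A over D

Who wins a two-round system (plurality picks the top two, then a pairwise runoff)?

E

Round 1 first-place votes: A 9, B 0, C 8, D 15, E 11, F 8. D and E advance.
Runoff: D is ranked above E on 15 ballots, E above D on 36.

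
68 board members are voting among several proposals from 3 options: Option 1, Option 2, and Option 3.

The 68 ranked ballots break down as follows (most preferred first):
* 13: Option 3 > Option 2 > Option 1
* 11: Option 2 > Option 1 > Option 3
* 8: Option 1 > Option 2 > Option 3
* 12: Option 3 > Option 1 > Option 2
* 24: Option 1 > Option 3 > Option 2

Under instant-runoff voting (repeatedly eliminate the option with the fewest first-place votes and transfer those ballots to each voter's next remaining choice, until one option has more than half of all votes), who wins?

Option 1

Round 1: Option 1 32, Option 2 11, Option 3 25. Option 2 eliminated.
Round 2: Option 1 43, Option 3 25. Option 1 has a majority (≥35).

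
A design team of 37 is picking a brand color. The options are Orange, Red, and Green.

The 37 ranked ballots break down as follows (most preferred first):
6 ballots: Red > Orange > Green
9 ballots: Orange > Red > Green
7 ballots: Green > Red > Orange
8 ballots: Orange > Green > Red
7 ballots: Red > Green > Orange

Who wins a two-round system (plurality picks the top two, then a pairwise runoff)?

Red

Round 1 first-place votes: Orange 17, Red 13, Green 7. Orange and Red advance.
Runoff: Orange is ranked above Red on 17 ballots, Red above Orange on 20.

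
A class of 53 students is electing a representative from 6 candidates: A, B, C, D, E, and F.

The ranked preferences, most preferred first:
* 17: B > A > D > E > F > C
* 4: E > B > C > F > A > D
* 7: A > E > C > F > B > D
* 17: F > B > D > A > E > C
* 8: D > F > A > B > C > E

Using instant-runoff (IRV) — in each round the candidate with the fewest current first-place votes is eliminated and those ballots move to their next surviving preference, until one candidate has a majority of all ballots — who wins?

Round 1: A 7, B 17, C 0, D 8, E 4, F 17. C eliminated.
Round 2: A 7, B 17, D 8, E 4, F 17. E eliminated.
Round 3: A 7, B 21, D 8, F 17. A eliminated.
Round 4: B 21, D 8, F 24. D eliminated.
Round 5: B 21, F 32. F has a majority (≥27).

F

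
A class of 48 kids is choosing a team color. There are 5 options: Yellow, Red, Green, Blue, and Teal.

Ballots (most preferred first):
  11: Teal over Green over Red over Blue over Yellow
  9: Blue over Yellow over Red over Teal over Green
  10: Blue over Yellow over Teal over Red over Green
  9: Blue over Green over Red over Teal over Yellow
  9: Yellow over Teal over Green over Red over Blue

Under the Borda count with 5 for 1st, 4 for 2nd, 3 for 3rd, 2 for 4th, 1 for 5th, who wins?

Blue

Yellow: 11×1 + 9×4 + 10×4 + 9×1 + 9×5 = 141
Red: 11×3 + 9×3 + 10×2 + 9×3 + 9×2 = 125
Green: 11×4 + 9×1 + 10×1 + 9×4 + 9×3 = 126
Blue: 11×2 + 9×5 + 10×5 + 9×5 + 9×1 = 171
Teal: 11×5 + 9×2 + 10×3 + 9×2 + 9×4 = 157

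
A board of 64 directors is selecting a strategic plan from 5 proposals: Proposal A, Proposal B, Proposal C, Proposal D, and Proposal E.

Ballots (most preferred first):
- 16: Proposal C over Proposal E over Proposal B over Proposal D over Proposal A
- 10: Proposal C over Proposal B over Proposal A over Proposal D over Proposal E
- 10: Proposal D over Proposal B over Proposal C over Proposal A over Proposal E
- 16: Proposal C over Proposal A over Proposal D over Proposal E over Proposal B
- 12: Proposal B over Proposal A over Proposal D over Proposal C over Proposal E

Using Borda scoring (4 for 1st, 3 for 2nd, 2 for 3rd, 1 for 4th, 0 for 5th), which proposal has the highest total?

Proposal A: 16×0 + 10×2 + 10×1 + 16×3 + 12×3 = 114
Proposal B: 16×2 + 10×3 + 10×3 + 16×0 + 12×4 = 140
Proposal C: 16×4 + 10×4 + 10×2 + 16×4 + 12×1 = 200
Proposal D: 16×1 + 10×1 + 10×4 + 16×2 + 12×2 = 122
Proposal E: 16×3 + 10×0 + 10×0 + 16×1 + 12×0 = 64

Proposal C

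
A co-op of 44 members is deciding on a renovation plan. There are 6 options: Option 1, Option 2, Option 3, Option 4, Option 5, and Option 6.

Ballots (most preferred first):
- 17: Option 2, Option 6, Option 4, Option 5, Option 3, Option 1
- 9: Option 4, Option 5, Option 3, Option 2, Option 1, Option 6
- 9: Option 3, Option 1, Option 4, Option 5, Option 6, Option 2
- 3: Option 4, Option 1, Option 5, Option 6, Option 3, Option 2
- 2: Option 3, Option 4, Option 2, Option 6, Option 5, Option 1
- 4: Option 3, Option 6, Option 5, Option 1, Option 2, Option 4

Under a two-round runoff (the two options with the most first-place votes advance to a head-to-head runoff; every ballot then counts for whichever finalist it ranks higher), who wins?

Option 3

Round 1 first-place votes: Option 1 0, Option 2 17, Option 3 15, Option 4 12, Option 5 0, Option 6 0. Option 2 and Option 3 advance.
Runoff: Option 2 is ranked above Option 3 on 17 ballots, Option 3 above Option 2 on 27.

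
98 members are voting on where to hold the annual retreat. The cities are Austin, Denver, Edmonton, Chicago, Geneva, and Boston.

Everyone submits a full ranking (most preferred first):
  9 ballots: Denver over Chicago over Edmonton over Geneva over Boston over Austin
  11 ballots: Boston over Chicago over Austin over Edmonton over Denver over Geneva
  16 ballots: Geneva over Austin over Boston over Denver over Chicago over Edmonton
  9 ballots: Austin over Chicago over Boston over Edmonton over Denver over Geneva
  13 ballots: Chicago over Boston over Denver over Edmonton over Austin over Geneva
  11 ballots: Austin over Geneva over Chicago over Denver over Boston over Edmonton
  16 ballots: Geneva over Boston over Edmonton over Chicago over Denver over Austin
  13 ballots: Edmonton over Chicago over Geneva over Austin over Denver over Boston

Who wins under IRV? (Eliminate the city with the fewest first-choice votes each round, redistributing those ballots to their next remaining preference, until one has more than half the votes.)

Chicago

Round 1: Austin 20, Denver 9, Edmonton 13, Chicago 13, Geneva 32, Boston 11. Denver eliminated.
Round 2: Austin 20, Edmonton 13, Chicago 22, Geneva 32, Boston 11. Boston eliminated.
Round 3: Austin 20, Edmonton 13, Chicago 33, Geneva 32. Edmonton eliminated.
Round 4: Austin 20, Chicago 46, Geneva 32. Austin eliminated.
Round 5: Chicago 55, Geneva 43. Chicago has a majority (≥50).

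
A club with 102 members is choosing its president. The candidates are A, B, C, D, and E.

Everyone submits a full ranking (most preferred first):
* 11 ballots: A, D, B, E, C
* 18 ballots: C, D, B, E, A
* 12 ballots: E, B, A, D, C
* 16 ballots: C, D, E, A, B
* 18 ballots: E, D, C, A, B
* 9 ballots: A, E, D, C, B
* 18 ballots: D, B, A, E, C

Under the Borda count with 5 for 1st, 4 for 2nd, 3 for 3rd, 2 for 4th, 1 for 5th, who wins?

A: 11×5 + 18×1 + 12×3 + 16×2 + 18×2 + 9×5 + 18×3 = 276
B: 11×3 + 18×3 + 12×4 + 16×1 + 18×1 + 9×1 + 18×4 = 250
C: 11×1 + 18×5 + 12×1 + 16×5 + 18×3 + 9×2 + 18×1 = 283
D: 11×4 + 18×4 + 12×2 + 16×4 + 18×4 + 9×3 + 18×5 = 393
E: 11×2 + 18×2 + 12×5 + 16×3 + 18×5 + 9×4 + 18×2 = 328

D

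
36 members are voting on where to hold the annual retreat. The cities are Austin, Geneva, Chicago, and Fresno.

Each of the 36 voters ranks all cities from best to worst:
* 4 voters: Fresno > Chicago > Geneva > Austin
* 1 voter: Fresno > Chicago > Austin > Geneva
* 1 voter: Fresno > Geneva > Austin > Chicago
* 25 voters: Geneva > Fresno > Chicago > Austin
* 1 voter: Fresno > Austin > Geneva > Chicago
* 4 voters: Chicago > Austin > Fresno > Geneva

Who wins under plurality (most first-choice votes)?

First-place votes: Austin 0, Geneva 25, Chicago 4, Fresno 7.

Geneva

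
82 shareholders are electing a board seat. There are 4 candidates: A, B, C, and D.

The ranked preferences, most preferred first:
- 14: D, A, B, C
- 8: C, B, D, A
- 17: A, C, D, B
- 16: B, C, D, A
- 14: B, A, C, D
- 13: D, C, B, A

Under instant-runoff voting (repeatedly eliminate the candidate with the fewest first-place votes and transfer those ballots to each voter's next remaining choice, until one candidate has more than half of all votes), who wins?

Round 1: A 17, B 30, C 8, D 27. C eliminated.
Round 2: A 17, B 38, D 27. A eliminated.
Round 3: B 38, D 44. D has a majority (≥42).

D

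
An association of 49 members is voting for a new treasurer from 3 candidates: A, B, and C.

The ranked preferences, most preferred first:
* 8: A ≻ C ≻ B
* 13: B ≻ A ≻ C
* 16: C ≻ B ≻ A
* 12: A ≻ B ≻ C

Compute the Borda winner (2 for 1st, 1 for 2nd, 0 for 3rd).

B

A: 8×2 + 13×1 + 16×0 + 12×2 = 53
B: 8×0 + 13×2 + 16×1 + 12×1 = 54
C: 8×1 + 13×0 + 16×2 + 12×0 = 40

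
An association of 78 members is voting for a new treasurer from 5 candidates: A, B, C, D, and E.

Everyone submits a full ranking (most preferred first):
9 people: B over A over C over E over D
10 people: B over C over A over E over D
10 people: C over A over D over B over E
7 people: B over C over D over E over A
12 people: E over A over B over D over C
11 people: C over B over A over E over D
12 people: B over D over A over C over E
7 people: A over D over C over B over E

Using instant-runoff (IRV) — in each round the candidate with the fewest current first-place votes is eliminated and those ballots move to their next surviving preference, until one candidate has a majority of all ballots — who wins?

B

Round 1: A 7, B 38, C 21, D 0, E 12. D eliminated.
Round 2: A 7, B 38, C 21, E 12. A eliminated.
Round 3: B 38, C 28, E 12. E eliminated.
Round 4: B 50, C 28. B has a majority (≥40).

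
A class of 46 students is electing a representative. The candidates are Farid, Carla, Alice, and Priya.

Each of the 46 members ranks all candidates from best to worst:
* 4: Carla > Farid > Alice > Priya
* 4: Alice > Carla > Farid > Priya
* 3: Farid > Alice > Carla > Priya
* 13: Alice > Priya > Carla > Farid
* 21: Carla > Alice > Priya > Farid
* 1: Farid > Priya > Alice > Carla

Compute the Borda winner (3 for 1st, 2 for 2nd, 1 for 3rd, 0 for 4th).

Farid: 4×2 + 4×1 + 3×3 + 13×0 + 21×0 + 1×3 = 24
Carla: 4×3 + 4×2 + 3×1 + 13×1 + 21×3 + 1×0 = 99
Alice: 4×1 + 4×3 + 3×2 + 13×3 + 21×2 + 1×1 = 104
Priya: 4×0 + 4×0 + 3×0 + 13×2 + 21×1 + 1×2 = 49

Alice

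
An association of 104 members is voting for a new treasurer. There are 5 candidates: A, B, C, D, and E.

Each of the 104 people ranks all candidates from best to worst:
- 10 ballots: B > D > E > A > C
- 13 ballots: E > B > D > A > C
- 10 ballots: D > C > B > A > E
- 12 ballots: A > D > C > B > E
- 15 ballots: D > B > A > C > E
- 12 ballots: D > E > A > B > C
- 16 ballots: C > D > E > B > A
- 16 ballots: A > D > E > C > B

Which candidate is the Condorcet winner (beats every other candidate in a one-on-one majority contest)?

D vs A: 76–28
D vs B: 81–23
D vs C: 88–16
D vs E: 91–13
D beats every other candidate.

D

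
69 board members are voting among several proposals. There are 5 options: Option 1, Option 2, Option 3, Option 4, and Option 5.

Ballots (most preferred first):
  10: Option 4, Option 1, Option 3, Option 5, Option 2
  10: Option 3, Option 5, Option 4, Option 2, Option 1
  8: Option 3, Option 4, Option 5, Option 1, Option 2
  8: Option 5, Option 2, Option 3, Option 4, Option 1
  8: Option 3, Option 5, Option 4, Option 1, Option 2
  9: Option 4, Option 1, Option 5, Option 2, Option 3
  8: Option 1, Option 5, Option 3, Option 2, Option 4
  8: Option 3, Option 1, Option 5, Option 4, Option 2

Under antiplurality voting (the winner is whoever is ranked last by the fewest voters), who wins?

Last-place votes: Option 1 18, Option 2 34, Option 3 9, Option 4 8, Option 5 0.

Option 5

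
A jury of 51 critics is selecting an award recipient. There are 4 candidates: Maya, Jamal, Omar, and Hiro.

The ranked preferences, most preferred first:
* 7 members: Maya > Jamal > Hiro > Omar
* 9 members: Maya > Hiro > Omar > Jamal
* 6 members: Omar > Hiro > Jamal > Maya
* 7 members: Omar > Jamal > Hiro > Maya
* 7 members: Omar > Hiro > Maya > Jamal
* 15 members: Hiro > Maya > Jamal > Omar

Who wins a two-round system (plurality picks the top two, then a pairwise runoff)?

Maya

Round 1 first-place votes: Maya 16, Jamal 0, Omar 20, Hiro 15. Omar and Maya advance.
Runoff: Omar is ranked above Maya on 20 ballots, Maya above Omar on 31.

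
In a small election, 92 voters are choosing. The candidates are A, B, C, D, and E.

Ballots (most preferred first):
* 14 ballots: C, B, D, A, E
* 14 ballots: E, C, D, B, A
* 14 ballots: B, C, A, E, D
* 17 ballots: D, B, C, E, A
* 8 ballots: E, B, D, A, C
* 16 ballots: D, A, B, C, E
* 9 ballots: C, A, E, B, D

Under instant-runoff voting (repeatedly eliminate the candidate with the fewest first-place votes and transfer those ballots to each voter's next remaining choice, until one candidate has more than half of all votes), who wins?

Round 1: A 0, B 14, C 23, D 33, E 22. A eliminated.
Round 2: B 14, C 23, D 33, E 22. B eliminated.
Round 3: C 37, D 33, E 22. E eliminated.
Round 4: C 51, D 41. C has a majority (≥47).

C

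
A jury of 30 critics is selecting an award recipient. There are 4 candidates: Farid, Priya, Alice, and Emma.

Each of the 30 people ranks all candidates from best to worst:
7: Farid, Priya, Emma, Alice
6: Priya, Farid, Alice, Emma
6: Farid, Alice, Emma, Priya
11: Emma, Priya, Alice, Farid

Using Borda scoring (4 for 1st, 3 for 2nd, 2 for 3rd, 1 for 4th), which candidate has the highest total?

Farid: 7×4 + 6×3 + 6×4 + 11×1 = 81
Priya: 7×3 + 6×4 + 6×1 + 11×3 = 84
Alice: 7×1 + 6×2 + 6×3 + 11×2 = 59
Emma: 7×2 + 6×1 + 6×2 + 11×4 = 76

Priya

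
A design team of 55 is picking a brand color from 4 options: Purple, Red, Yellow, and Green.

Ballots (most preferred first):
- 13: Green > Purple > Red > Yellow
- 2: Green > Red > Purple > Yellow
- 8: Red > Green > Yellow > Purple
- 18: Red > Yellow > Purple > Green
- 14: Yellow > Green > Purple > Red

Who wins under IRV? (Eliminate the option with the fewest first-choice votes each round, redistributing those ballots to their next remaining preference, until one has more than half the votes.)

Round 1: Purple 0, Red 26, Yellow 14, Green 15. Purple eliminated.
Round 2: Red 26, Yellow 14, Green 15. Yellow eliminated.
Round 3: Red 26, Green 29. Green has a majority (≥28).

Green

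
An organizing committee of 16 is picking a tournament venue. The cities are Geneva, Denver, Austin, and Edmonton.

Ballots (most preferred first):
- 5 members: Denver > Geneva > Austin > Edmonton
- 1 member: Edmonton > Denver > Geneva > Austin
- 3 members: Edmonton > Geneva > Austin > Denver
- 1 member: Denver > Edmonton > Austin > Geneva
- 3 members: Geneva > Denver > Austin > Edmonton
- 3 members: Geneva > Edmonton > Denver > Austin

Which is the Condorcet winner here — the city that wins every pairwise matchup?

Geneva vs Denver: 9–7
Geneva vs Austin: 15–1
Geneva vs Edmonton: 11–5
Geneva beats every other city.

Geneva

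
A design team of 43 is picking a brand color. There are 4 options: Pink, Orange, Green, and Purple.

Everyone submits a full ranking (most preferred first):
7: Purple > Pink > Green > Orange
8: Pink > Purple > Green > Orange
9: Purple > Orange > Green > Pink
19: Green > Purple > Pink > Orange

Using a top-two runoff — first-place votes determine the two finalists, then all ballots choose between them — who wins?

Purple

Round 1 first-place votes: Pink 8, Orange 0, Green 19, Purple 16. Green and Purple advance.
Runoff: Green is ranked above Purple on 19 ballots, Purple above Green on 24.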